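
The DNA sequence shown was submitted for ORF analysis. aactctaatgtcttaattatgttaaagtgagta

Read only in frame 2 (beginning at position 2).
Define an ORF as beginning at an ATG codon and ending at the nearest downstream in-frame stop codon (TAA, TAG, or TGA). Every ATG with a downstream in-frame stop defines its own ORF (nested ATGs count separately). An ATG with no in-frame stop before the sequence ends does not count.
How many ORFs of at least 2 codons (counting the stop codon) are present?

Frame 2: ACT CTA ATG TCT TAA TTA TGT TAA AGT GAG — ATG at 8, stop TAA at 14 → 9 nt.
ORFs ≥ 2 codons: frame 2 8–16 (3 codons). Count = 1.

1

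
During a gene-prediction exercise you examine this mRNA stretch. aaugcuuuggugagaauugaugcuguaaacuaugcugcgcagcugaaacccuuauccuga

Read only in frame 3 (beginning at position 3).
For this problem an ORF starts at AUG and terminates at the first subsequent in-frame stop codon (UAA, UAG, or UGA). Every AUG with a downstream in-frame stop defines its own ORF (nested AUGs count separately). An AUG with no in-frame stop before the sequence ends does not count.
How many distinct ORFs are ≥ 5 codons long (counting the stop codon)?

Frame 3: UGC UUU GGU GAG AAU UGA UGC UGU AAA CUA UGC UGC GCA GCU GAA ACC CUU AUC CUG — no AUG→stop ORF.
No ORF reaches 5 codons. Count = 0.

0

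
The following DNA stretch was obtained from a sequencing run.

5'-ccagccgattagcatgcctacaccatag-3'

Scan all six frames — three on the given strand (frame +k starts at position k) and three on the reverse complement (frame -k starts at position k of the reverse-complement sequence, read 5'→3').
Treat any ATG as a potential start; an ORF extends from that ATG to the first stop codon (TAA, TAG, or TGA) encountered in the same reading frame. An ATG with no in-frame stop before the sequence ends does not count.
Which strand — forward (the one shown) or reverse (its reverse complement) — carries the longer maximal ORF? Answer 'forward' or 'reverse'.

Reverse complement (5'→3'): CTATGGTGTAGGCATGCTAATCGGCTGG
Frame +1: CCA GCC GAT TAG CAT GCC TAC ACC ATA — no ATG→stop ORF.
Frame +2: CAG CCG ATT AGC ATG CCT ACA CCA TAG — ATG at 14, stop TAG at 26 → 15 nt.
Frame +3: AGC CGA TTA GCA TGC CTA CAC CAT — no ATG→stop ORF.
Frame -1: CTA TGG TGT AGG CAT GCT AAT CGG CTG — no ATG→stop ORF.
Frame -2: TAT GGT GTA GGC ATG CTA ATC GGC TGG — no ATG→stop ORF.
Frame -3: ATG GTG TAG GCA TGC TAA TCG GCT — ATG at 3, stop TAG at 9 → 9 nt.
Forward-strand max 15 nt; reverse-strand max 9 nt. The forward strand has the longer ORF.

forward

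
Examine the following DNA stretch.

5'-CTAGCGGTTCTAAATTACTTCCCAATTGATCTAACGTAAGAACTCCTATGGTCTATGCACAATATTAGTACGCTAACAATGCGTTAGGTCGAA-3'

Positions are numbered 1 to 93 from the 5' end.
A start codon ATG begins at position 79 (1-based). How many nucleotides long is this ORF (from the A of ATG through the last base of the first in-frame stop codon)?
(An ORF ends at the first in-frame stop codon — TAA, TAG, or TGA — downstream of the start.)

9

Codons from position 79: ATG (79–81), CGT (82–84), TAG (85–87).
TAG is the first in-frame stop; ORF spans 79–87, 9 nucleotides.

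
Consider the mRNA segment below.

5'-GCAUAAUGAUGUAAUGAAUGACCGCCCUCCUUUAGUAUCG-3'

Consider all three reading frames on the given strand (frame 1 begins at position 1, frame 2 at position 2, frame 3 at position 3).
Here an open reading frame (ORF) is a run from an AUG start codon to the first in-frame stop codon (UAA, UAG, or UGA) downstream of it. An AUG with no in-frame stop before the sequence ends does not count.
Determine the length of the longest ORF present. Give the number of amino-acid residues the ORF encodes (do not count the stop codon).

5

Frame 1: GCA UAA UGA UGU AAU GAA UGA CCG CCC UCC UUU AGU AUC — no AUG→stop ORF.
Frame 2: CAU AAU GAU GUA AUG AAU GAC CGC CCU CCU UUA GUA UCG — no AUG→stop ORF.
Frame 3: AUA AUG AUG UAA UGA AUG ACC GCC CUC CUU UAG UAU — AUG at 6, stop UAA at 12 → 9 nt; AUG at 9, stop UAA at 12 → 6 nt; AUG at 18, stop UAG at 33 → 18 nt.
Longest: frame 3, positions 18–35, 18 nt = 6 codons = 5 aa. → 5 amino acids.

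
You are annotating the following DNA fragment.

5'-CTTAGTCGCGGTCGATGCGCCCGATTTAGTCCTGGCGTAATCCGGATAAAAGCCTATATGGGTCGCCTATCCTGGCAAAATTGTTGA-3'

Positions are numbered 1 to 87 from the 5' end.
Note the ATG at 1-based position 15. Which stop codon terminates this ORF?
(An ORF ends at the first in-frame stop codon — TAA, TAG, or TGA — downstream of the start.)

TAG

Codons from position 15: ATG (15–17), CGC (18–20), CCG (21–23), ATT (24–26), TAG (27–29).
The first in-frame stop codon is TAG.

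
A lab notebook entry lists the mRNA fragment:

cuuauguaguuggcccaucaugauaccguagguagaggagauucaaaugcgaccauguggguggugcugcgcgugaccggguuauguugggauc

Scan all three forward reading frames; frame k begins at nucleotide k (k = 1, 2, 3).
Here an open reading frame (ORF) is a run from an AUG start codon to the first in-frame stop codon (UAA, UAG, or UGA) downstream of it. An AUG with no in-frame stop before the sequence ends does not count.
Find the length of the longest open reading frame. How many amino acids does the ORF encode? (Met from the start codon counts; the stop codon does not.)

Frame 1: CUU AUG UAG UUG GCC CAU CAU GAU ACC GUA GGU AGA GGA GAU UCA AAU GCG ACC AUG UGG GUG GUG CUG CGC GUG ACC GGG UUA UGU UGG GAU — AUG at 4, stop UAG at 7 → 6 nt.
Frame 2: UUA UGU AGU UGG CCC AUC AUG AUA CCG UAG GUA GAG GAG AUU CAA AUG CGA CCA UGU GGG UGG UGC UGC GCG UGA CCG GGU UAU GUU GGG AUC — AUG at 20, stop UAG at 29 → 12 nt; AUG at 47, stop UGA at 74 → 30 nt.
Frame 3: UAU GUA GUU GGC CCA UCA UGA UAC CGU AGG UAG AGG AGA UUC AAA UGC GAC CAU GUG GGU GGU GCU GCG CGU GAC CGG GUU AUG UUG GGA — no AUG→stop ORF.
Longest: frame 2, positions 47–76, 30 nt = 10 codons = 9 aa. → 9 amino acids.

9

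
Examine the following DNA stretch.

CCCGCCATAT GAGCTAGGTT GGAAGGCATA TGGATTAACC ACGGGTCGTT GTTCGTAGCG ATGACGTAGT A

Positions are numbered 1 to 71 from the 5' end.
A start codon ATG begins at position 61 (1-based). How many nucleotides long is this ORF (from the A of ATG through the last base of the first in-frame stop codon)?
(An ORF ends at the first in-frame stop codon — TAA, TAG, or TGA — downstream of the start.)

9

Codons from position 61: ATG (61–63), ACG (64–66), TAG (67–69).
TAG is the first in-frame stop; ORF spans 61–69, 9 nucleotides.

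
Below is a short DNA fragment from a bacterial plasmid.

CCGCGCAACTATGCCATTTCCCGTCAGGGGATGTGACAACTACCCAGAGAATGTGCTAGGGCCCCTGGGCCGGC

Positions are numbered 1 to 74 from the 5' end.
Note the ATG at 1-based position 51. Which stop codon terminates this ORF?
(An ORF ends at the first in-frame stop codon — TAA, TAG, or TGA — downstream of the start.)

Codons from position 51: ATG (51–53), TGC (54–56), TAG (57–59).
The first in-frame stop codon is TAG.

TAG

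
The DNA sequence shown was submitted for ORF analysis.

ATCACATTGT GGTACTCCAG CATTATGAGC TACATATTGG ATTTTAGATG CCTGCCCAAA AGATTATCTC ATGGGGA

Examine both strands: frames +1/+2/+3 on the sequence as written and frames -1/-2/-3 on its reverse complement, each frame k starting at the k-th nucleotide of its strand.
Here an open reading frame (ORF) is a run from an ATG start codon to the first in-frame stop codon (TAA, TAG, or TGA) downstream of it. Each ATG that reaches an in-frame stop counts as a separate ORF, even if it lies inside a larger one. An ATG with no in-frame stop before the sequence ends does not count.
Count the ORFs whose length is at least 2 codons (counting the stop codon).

Reverse complement (5'→3'): TCCCCATGAGATAATCTTTTGGGCAGGCATCTAAAATCCAATATGTAGCTCATAATGCTGGAGTACCACAATGTGAT
Frame +1: ATC ACA TTG TGG TAC TCC AGC ATT ATG AGC TAC ATA TTG GAT TTT AGA TGC CTG CCC AAA AGA TTA TCT CAT GGG — no ATG→stop ORF.
Frame +2: TCA CAT TGT GGT ACT CCA GCA TTA TGA GCT ACA TAT TGG ATT TTA GAT GCC TGC CCA AAA GAT TAT CTC ATG GGG — no ATG→stop ORF.
Frame +3: CAC ATT GTG GTA CTC CAG CAT TAT GAG CTA CAT ATT GGA TTT TAG ATG CCT GCC CAA AAG ATT ATC TCA TGG GGA — no ATG→stop ORF.
Frame -1: TCC CCA TGA GAT AAT CTT TTG GGC AGG CAT CTA AAA TCC AAT ATG TAG CTC ATA ATG CTG GAG TAC CAC AAT GTG — ATG at 43, stop TAG at 46 → 6 nt.
Frame -2: CCC CAT GAG ATA ATC TTT TGG GCA GGC ATC TAA AAT CCA ATA TGT AGC TCA TAA TGC TGG AGT ACC ACA ATG TGA — ATG at 71, stop TGA at 74 → 6 nt.
Frame -3: CCC ATG AGA TAA TCT TTT GGG CAG GCA TCT AAA ATC CAA TAT GTA GCT CAT AAT GCT GGA GTA CCA CAA TGT GAT — ATG at 6, stop TAA at 12 → 9 nt.
ORFs ≥ 2 codons: frame -1 43–48 (2 codons), frame -2 71–76 (2 codons), frame -3 6–14 (3 codons). Count = 3.

3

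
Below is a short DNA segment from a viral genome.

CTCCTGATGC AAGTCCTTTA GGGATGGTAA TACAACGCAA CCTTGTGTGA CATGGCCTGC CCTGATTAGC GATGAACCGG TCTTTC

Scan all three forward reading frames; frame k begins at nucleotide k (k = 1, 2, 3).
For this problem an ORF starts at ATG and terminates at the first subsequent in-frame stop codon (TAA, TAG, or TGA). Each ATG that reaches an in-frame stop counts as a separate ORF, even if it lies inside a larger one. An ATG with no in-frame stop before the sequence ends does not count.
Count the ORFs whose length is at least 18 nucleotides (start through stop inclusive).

Frame 1: CTC CTG ATG CAA GTC CTT TAG GGA TGG TAA TAC AAC GCA ACC TTG TGT GAC ATG GCC TGC CCT GAT TAG CGA TGA ACC GGT CTT — ATG at 7, stop TAG at 19 → 15 nt; ATG at 52, stop TAG at 67 → 18 nt.
Frame 2: TCC TGA TGC AAG TCC TTT AGG GAT GGT AAT ACA ACG CAA CCT TGT GTG ACA TGG CCT GCC CTG ATT AGC GAT GAA CCG GTC TTT — no ATG→stop ORF.
Frame 3: CCT GAT GCA AGT CCT TTA GGG ATG GTA ATA CAA CGC AAC CTT GTG TGA CAT GGC CTG CCC TGA TTA GCG ATG AAC CGG TCT TTC — ATG at 24, stop TGA at 48 → 27 nt.
ORFs ≥ 18 nucleotides: frame 1 52–69 (18 nucleotides), frame 3 24–50 (27 nucleotides). Count = 2.

2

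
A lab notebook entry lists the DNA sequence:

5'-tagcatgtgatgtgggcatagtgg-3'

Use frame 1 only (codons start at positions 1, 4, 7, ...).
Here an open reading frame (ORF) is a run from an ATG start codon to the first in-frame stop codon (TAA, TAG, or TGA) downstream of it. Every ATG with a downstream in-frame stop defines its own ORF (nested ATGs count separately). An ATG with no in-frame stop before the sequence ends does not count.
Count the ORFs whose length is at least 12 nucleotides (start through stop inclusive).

1

Frame 1: TAG CAT GTG ATG TGG GCA TAG TGG — ATG at 10, stop TAG at 19 → 12 nt.
ORFs ≥ 12 nucleotides: frame 1 10–21 (12 nucleotides). Count = 1.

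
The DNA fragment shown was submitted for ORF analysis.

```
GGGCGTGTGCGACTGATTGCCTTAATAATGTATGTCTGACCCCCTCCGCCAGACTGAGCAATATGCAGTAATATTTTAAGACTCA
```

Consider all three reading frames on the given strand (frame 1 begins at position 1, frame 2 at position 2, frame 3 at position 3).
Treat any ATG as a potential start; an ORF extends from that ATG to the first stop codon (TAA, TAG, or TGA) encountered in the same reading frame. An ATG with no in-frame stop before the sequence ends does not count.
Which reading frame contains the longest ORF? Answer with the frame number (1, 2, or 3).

Frame 1: GGG CGT GTG CGA CTG ATT GCC TTA ATA ATG TAT GTC TGA CCC CCT CCG CCA GAC TGA GCA ATA TGC AGT AAT ATT TTA AGA CTC — ATG at 28, stop TGA at 37 → 12 nt.
Frame 2: GGC GTG TGC GAC TGA TTG CCT TAA TAA TGT ATG TCT GAC CCC CTC CGC CAG ACT GAG CAA TAT GCA GTA ATA TTT TAA GAC TCA — ATG at 32, stop TAA at 77 → 48 nt.
Frame 3: GCG TGT GCG ACT GAT TGC CTT AAT AAT GTA TGT CTG ACC CCC TCC GCC AGA CTG AGC AAT ATG CAG TAA TAT TTT AAG ACT — ATG at 63, stop TAA at 69 → 9 nt.
Longest ORF is 48 nt in frame 2 (positions 32–79).

2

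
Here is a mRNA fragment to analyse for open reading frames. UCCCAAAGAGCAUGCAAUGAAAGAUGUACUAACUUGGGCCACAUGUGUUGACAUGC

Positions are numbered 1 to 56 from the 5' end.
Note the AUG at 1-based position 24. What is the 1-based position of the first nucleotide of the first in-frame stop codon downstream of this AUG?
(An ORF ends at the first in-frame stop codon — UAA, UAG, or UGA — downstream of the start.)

Codons from position 24: AUG (24–26), UAC (27–29), UAA (30–32).
UAA is a stop codon; it begins at position 30.

30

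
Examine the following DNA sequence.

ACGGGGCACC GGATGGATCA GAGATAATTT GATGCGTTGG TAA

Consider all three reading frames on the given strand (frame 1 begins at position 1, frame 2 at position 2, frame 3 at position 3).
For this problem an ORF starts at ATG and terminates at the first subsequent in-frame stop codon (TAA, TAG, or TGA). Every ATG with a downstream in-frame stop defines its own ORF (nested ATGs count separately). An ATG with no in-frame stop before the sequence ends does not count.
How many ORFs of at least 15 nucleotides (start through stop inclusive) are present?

Frame 1: ACG GGG CAC CGG ATG GAT CAG AGA TAA TTT GAT GCG TTG GTA — ATG at 13, stop TAA at 25 → 15 nt.
Frame 2: CGG GGC ACC GGA TGG ATC AGA GAT AAT TTG ATG CGT TGG TAA — ATG at 32, stop TAA at 41 → 12 nt.
Frame 3: GGG GCA CCG GAT GGA TCA GAG ATA ATT TGA TGC GTT GGT — no ATG→stop ORF.
ORFs ≥ 15 nucleotides: frame 1 13–27 (15 nucleotides). Count = 1.

1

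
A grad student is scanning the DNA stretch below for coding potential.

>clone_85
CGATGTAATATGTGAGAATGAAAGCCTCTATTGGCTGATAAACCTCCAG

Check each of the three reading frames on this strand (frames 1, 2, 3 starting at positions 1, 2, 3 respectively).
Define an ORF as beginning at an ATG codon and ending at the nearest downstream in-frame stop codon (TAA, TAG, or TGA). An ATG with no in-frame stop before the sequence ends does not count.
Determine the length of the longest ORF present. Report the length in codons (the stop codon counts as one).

Frame 1: CGA TGT AAT ATG TGA GAA TGA AAG CCT CTA TTG GCT GAT AAA CCT CCA — ATG at 10, stop TGA at 13 → 6 nt.
Frame 2: GAT GTA ATA TGT GAG AAT GAA AGC CTC TAT TGG CTG ATA AAC CTC CAG — no ATG→stop ORF.
Frame 3: ATG TAA TAT GTG AGA ATG AAA GCC TCT ATT GGC TGA TAA ACC TCC — ATG at 3, stop TAA at 6 → 6 nt; ATG at 18, stop TGA at 36 → 21 nt.
Longest: frame 3, positions 18–38, 21 nt = 7 codons = 6 aa. → 7 codons.

7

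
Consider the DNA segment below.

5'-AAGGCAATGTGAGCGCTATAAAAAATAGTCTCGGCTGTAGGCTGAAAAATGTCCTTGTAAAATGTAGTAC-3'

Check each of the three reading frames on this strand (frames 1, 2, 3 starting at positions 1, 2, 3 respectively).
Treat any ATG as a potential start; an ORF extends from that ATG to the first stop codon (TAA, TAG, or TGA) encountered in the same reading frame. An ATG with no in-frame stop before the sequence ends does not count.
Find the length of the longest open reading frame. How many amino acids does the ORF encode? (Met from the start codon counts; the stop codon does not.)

Frame 1: AAG GCA ATG TGA GCG CTA TAA AAA ATA GTC TCG GCT GTA GGC TGA AAA ATG TCC TTG TAA AAT GTA GTA — ATG at 7, stop TGA at 10 → 6 nt; ATG at 49, stop TAA at 58 → 12 nt.
Frame 2: AGG CAA TGT GAG CGC TAT AAA AAA TAG TCT CGG CTG TAG GCT GAA AAA TGT CCT TGT AAA ATG TAG TAC — ATG at 62, stop TAG at 65 → 6 nt.
Frame 3: GGC AAT GTG AGC GCT ATA AAA AAT AGT CTC GGC TGT AGG CTG AAA AAT GTC CTT GTA AAA TGT AGT — no ATG→stop ORF.
Longest: frame 1, positions 49–60, 12 nt = 4 codons = 3 aa. → 3 amino acids.

3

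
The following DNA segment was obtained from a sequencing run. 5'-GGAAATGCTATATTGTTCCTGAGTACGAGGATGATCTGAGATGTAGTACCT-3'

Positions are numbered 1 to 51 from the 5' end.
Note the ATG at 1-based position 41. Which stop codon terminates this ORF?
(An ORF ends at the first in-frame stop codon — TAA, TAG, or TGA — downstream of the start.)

TAG

Codons from position 41: ATG (41–43), TAG (44–46).
The first in-frame stop codon is TAG.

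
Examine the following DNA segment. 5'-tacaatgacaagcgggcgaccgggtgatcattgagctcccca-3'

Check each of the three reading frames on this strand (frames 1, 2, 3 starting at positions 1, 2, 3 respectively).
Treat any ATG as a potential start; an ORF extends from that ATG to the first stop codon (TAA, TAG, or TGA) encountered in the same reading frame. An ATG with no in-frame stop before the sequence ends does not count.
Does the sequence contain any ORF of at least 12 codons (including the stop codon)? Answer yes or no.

no

Frame 1: TAC AAT GAC AAG CGG GCG ACC GGG TGA TCA TTG AGC TCC CCA — no ATG→stop ORF.
Frame 2: ACA ATG ACA AGC GGG CGA CCG GGT GAT CAT TGA GCT CCC — ATG at 5, stop TGA at 32 → 30 nt.
Frame 3: CAA TGA CAA GCG GGC GAC CGG GTG ATC ATT GAG CTC CCC — no ATG→stop ORF.
Largest ORF found is 10 codons < 12, so no.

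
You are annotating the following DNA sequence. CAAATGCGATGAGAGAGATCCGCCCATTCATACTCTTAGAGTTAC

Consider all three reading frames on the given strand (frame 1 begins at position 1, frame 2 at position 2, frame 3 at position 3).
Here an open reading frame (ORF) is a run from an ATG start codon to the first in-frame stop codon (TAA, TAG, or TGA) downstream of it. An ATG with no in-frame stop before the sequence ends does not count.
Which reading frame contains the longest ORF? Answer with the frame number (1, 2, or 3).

1

Frame 1: CAA ATG CGA TGA GAG AGA TCC GCC CAT TCA TAC TCT TAG AGT TAC — ATG at 4, stop TGA at 10 → 9 nt.
Frame 2: AAA TGC GAT GAG AGA GAT CCG CCC ATT CAT ACT CTT AGA GTT — no ATG→stop ORF.
Frame 3: AAT GCG ATG AGA GAG ATC CGC CCA TTC ATA CTC TTA GAG TTA — no ATG→stop ORF.
Longest ORF is 9 nt in frame 1 (positions 4–12).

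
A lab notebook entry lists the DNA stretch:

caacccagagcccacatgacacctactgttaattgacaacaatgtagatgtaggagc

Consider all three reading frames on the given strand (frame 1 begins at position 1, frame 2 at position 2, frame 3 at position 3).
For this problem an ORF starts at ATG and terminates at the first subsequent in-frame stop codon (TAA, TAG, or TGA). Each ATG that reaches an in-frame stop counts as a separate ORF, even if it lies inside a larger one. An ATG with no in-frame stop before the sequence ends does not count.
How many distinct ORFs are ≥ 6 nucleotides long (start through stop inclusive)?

Frame 1: CAA CCC AGA GCC CAC ATG ACA CCT ACT GTT AAT TGA CAA CAA TGT AGA TGT AGG AGC — ATG at 16, stop TGA at 34 → 21 nt.
Frame 2: AAC CCA GAG CCC ACA TGA CAC CTA CTG TTA ATT GAC AAC AAT GTA GAT GTA GGA — no ATG→stop ORF.
Frame 3: ACC CAG AGC CCA CAT GAC ACC TAC TGT TAA TTG ACA ACA ATG TAG ATG TAG GAG — ATG at 42, stop TAG at 45 → 6 nt; ATG at 48, stop TAG at 51 → 6 nt.
ORFs ≥ 6 nucleotides: frame 1 16–36 (21 nucleotides), frame 3 42–47 (6 nucleotides), frame 3 48–53 (6 nucleotides). Count = 3.

3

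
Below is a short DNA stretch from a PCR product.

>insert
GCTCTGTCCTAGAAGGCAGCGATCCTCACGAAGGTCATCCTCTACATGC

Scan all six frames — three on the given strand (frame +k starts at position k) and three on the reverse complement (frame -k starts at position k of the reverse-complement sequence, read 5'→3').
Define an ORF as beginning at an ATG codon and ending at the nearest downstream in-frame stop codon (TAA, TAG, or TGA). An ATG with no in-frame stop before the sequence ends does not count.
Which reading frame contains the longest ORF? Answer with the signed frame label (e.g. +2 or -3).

Reverse complement (5'→3'): GCATGTAGAGGATGACCTTCGTGAGGATCGCTGCCTTCTAGGACAGAGC
Frame +1: GCT CTG TCC TAG AAG GCA GCG ATC CTC ACG AAG GTC ATC CTC TAC ATG — no ATG→stop ORF.
Frame +2: CTC TGT CCT AGA AGG CAG CGA TCC TCA CGA AGG TCA TCC TCT ACA TGC — no ATG→stop ORF.
Frame +3: TCT GTC CTA GAA GGC AGC GAT CCT CAC GAA GGT CAT CCT CTA CAT — no ATG→stop ORF.
Frame -1: GCA TGT AGA GGA TGA CCT TCG TGA GGA TCG CTG CCT TCT AGG ACA GAG — no ATG→stop ORF.
Frame -2: CAT GTA GAG GAT GAC CTT CGT GAG GAT CGC TGC CTT CTA GGA CAG AGC — no ATG→stop ORF.
Frame -3: ATG TAG AGG ATG ACC TTC GTG AGG ATC GCT GCC TTC TAG GAC AGA — ATG at 3, stop TAG at 6 → 6 nt; ATG at 12, stop TAG at 39 → 30 nt.
Longest ORF is 30 nt in frame -3 (positions 12–41).

-3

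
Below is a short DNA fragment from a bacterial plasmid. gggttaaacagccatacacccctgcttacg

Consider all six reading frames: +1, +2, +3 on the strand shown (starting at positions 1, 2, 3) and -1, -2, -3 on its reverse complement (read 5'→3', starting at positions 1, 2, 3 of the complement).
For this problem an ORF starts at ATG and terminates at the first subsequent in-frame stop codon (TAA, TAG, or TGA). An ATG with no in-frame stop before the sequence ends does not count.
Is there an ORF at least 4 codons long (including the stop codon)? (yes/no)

yes

Reverse complement (5'→3'): CGTAAGCAGGGGTGTATGGCTGTTTAACCC
Frame +1: GGG TTA AAC AGC CAT ACA CCC CTG CTT ACG — no ATG→stop ORF.
Frame +2: GGT TAA ACA GCC ATA CAC CCC TGC TTA — no ATG→stop ORF.
Frame +3: GTT AAA CAG CCA TAC ACC CCT GCT TAC — no ATG→stop ORF.
Frame -1: CGT AAG CAG GGG TGT ATG GCT GTT TAA CCC — ATG at 16, stop TAA at 25 → 12 nt.
Frame -2: GTA AGC AGG GGT GTA TGG CTG TTT AAC — no ATG→stop ORF.
Frame -3: TAA GCA GGG GTG TAT GGC TGT TTA ACC — no ATG→stop ORF.
Frame -1 has an ORF of 4 codons (positions 16–27) ≥ 4, so yes.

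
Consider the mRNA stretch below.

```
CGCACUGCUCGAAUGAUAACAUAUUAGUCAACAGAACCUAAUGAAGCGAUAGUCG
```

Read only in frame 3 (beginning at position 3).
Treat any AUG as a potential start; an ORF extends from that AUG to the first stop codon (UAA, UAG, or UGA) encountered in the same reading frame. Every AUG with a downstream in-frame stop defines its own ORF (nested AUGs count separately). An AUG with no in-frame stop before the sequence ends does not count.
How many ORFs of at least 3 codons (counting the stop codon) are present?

0

Frame 3: CAC UGC UCG AAU GAU AAC AUA UUA GUC AAC AGA ACC UAA UGA AGC GAU AGU — no AUG→stop ORF.
No ORF reaches 3 codons. Count = 0.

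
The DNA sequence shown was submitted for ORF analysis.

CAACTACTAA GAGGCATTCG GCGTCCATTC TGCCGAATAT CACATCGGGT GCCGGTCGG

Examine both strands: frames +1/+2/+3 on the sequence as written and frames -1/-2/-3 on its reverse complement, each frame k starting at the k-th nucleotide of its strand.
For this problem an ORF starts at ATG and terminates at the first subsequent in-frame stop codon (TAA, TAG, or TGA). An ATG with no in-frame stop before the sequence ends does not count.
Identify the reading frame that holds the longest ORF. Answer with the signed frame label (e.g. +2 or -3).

-3

Reverse complement (5'→3'): CCGACCGGCACCCGATGTGATATTCGGCAGAATGGACGCCGAATGCCTCTTAGTAGTTG
Frame +1: CAA CTA CTA AGA GGC ATT CGG CGT CCA TTC TGC CGA ATA TCA CAT CGG GTG CCG GTC — no ATG→stop ORF.
Frame +2: AAC TAC TAA GAG GCA TTC GGC GTC CAT TCT GCC GAA TAT CAC ATC GGG TGC CGG TCG — no ATG→stop ORF.
Frame +3: ACT ACT AAG AGG CAT TCG GCG TCC ATT CTG CCG AAT ATC ACA TCG GGT GCC GGT CGG — no ATG→stop ORF.
Frame -1: CCG ACC GGC ACC CGA TGT GAT ATT CGG CAG AAT GGA CGC CGA ATG CCT CTT AGT AGT — no ATG→stop ORF.
Frame -2: CGA CCG GCA CCC GAT GTG ATA TTC GGC AGA ATG GAC GCC GAA TGC CTC TTA GTA GTT — no ATG→stop ORF.
Frame -3: GAC CGG CAC CCG ATG TGA TAT TCG GCA GAA TGG ACG CCG AAT GCC TCT TAG TAG TTG — ATG at 15, stop TGA at 18 → 6 nt.
Longest ORF is 6 nt in frame -3 (positions 15–20).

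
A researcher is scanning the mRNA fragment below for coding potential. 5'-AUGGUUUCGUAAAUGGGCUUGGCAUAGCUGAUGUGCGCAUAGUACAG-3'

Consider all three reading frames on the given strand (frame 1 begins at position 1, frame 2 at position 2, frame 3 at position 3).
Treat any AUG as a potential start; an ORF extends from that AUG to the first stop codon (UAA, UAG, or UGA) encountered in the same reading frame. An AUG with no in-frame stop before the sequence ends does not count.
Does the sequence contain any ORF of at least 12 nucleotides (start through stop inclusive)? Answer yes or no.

yes

Frame 1: AUG GUU UCG UAA AUG GGC UUG GCA UAG CUG AUG UGC GCA UAG UAC — AUG at 1, stop UAA at 10 → 12 nt; AUG at 13, stop UAG at 25 → 15 nt; AUG at 31, stop UAG at 40 → 12 nt.
Frame 2: UGG UUU CGU AAA UGG GCU UGG CAU AGC UGA UGU GCG CAU AGU ACA — no AUG→stop ORF.
Frame 3: GGU UUC GUA AAU GGG CUU GGC AUA GCU GAU GUG CGC AUA GUA CAG — no AUG→stop ORF.
Frame 1 has an ORF of 12 nucleotides (positions 1–12) ≥ 12, so yes.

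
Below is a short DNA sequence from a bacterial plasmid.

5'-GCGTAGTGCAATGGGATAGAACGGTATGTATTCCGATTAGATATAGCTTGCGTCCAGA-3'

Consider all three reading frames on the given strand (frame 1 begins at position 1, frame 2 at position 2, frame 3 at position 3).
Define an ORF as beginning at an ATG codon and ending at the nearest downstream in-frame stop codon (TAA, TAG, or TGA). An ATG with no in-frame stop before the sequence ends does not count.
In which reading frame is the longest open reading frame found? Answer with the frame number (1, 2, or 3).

2

Frame 1: GCG TAG TGC AAT GGG ATA GAA CGG TAT GTA TTC CGA TTA GAT ATA GCT TGC GTC CAG — no ATG→stop ORF.
Frame 2: CGT AGT GCA ATG GGA TAG AAC GGT ATG TAT TCC GAT TAG ATA TAG CTT GCG TCC AGA — ATG at 11, stop TAG at 17 → 9 nt; ATG at 26, stop TAG at 38 → 15 nt.
Frame 3: GTA GTG CAA TGG GAT AGA ACG GTA TGT ATT CCG ATT AGA TAT AGC TTG CGT CCA — no ATG→stop ORF.
Longest ORF is 15 nt in frame 2 (positions 26–40).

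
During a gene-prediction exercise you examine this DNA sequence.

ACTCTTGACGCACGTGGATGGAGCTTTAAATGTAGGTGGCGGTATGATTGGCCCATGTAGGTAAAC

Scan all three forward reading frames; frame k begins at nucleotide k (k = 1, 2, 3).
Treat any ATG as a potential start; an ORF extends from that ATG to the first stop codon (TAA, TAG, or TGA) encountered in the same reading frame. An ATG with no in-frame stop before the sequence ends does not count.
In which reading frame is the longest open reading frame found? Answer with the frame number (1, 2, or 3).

Frame 1: ACT CTT GAC GCA CGT GGA TGG AGC TTT AAA TGT AGG TGG CGG TAT GAT TGG CCC ATG TAG GTA AAC — ATG at 55, stop TAG at 58 → 6 nt.
Frame 2: CTC TTG ACG CAC GTG GAT GGA GCT TTA AAT GTA GGT GGC GGT ATG ATT GGC CCA TGT AGG TAA — ATG at 44, stop TAA at 62 → 21 nt.
Frame 3: TCT TGA CGC ACG TGG ATG GAG CTT TAA ATG TAG GTG GCG GTA TGA TTG GCC CAT GTA GGT AAA — ATG at 18, stop TAA at 27 → 12 nt; ATG at 30, stop TAG at 33 → 6 nt.
Longest ORF is 21 nt in frame 2 (positions 44–64).

2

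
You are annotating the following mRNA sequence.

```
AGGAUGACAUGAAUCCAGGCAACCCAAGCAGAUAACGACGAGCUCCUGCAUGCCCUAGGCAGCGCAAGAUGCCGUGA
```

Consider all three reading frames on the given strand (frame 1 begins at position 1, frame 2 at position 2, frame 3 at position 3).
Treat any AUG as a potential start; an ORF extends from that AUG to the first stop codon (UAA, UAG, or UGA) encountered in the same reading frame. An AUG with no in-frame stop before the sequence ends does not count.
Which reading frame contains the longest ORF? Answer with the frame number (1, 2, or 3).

Frame 1: AGG AUG ACA UGA AUC CAG GCA ACC CAA GCA GAU AAC GAC GAG CUC CUG CAU GCC CUA GGC AGC GCA AGA UGC CGU — AUG at 4, stop UGA at 10 → 9 nt.
Frame 2: GGA UGA CAU GAA UCC AGG CAA CCC AAG CAG AUA ACG ACG AGC UCC UGC AUG CCC UAG GCA GCG CAA GAU GCC GUG — AUG at 50, stop UAG at 56 → 9 nt.
Frame 3: GAU GAC AUG AAU CCA GGC AAC CCA AGC AGA UAA CGA CGA GCU CCU GCA UGC CCU AGG CAG CGC AAG AUG CCG UGA — AUG at 9, stop UAA at 33 → 27 nt; AUG at 69, stop UGA at 75 → 9 nt.
Longest ORF is 27 nt in frame 3 (positions 9–35).

3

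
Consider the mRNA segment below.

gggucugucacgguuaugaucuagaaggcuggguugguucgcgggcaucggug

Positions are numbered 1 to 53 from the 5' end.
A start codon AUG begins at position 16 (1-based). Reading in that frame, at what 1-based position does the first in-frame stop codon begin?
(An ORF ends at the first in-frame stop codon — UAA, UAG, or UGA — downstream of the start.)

Codons from position 16: AUG (16–18), AUC (19–21), UAG (22–24).
UAG is a stop codon; it begins at position 22.

22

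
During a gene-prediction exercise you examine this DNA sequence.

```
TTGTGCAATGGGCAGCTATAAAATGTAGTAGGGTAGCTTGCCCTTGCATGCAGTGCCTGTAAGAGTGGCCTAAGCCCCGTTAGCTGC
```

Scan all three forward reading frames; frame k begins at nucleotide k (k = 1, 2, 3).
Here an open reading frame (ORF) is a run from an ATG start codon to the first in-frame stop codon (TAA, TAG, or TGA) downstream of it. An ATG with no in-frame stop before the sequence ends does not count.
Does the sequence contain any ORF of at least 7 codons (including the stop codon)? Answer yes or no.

Frame 1: TTG TGC AAT GGG CAG CTA TAA AAT GTA GTA GGG TAG CTT GCC CTT GCA TGC AGT GCC TGT AAG AGT GGC CTA AGC CCC GTT AGC TGC — no ATG→stop ORF.
Frame 2: TGT GCA ATG GGC AGC TAT AAA ATG TAG TAG GGT AGC TTG CCC TTG CAT GCA GTG CCT GTA AGA GTG GCC TAA GCC CCG TTA GCT — ATG at 8, stop TAG at 26 → 21 nt; ATG at 23, stop TAG at 26 → 6 nt.
Frame 3: GTG CAA TGG GCA GCT ATA AAA TGT AGT AGG GTA GCT TGC CCT TGC ATG CAG TGC CTG TAA GAG TGG CCT AAG CCC CGT TAG CTG — ATG at 48, stop TAA at 60 → 15 nt.
Frame 2 has an ORF of 7 codons (positions 8–28) ≥ 7, so yes.

yes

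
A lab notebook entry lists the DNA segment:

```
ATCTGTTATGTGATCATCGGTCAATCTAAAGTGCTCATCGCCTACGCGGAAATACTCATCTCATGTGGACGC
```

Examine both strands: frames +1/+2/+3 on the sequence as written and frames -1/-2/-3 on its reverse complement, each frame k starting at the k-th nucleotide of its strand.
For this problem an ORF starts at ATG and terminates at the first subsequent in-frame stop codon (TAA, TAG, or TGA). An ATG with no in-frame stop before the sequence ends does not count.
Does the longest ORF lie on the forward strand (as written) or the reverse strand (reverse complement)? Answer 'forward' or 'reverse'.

Reverse complement (5'→3'): GCGTCCACATGAGATGAGTATTTCCGCGTAGGCGATGAGCACTTTAGATTGACCGATGATCACATAACAGAT
Frame +1: ATC TGT TAT GTG ATC ATC GGT CAA TCT AAA GTG CTC ATC GCC TAC GCG GAA ATA CTC ATC TCA TGT GGA CGC — no ATG→stop ORF.
Frame +2: TCT GTT ATG TGA TCA TCG GTC AAT CTA AAG TGC TCA TCG CCT ACG CGG AAA TAC TCA TCT CAT GTG GAC — ATG at 8, stop TGA at 11 → 6 nt.
Frame +3: CTG TTA TGT GAT CAT CGG TCA ATC TAA AGT GCT CAT CGC CTA CGC GGA AAT ACT CAT CTC ATG TGG ACG — no ATG→stop ORF.
Frame -1: GCG TCC ACA TGA GAT GAG TAT TTC CGC GTA GGC GAT GAG CAC TTT AGA TTG ACC GAT GAT CAC ATA ACA GAT — no ATG→stop ORF.
Frame -2: CGT CCA CAT GAG ATG AGT ATT TCC GCG TAG GCG ATG AGC ACT TTA GAT TGA CCG ATG ATC ACA TAA CAG — ATG at 14, stop TAG at 29 → 18 nt; ATG at 35, stop TGA at 50 → 18 nt; ATG at 56, stop TAA at 65 → 12 nt.
Frame -3: GTC CAC ATG AGA TGA GTA TTT CCG CGT AGG CGA TGA GCA CTT TAG ATT GAC CGA TGA TCA CAT AAC AGA — ATG at 9, stop TGA at 15 → 9 nt.
Forward-strand max 6 nt; reverse-strand max 18 nt. The reverse strand has the longer ORF.

reverse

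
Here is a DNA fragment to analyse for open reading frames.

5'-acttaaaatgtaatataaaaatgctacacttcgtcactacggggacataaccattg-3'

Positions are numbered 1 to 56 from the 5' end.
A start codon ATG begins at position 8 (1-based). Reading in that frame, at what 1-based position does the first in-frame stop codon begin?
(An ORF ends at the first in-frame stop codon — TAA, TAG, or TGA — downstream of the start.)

11

Codons from position 8: ATG (8–10), TAA (11–13).
TAA is a stop codon; it begins at position 11.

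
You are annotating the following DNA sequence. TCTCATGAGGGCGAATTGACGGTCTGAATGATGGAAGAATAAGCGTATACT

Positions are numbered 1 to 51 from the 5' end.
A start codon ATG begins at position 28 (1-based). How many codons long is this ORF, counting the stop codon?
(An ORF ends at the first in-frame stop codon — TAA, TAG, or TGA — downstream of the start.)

5

Codons from position 28: ATG (28–30), ATG (31–33), GAA (34–36), GAA (37–39), TAA (40–42).
TAA is the first in-frame stop; that's 5 codons including the stop.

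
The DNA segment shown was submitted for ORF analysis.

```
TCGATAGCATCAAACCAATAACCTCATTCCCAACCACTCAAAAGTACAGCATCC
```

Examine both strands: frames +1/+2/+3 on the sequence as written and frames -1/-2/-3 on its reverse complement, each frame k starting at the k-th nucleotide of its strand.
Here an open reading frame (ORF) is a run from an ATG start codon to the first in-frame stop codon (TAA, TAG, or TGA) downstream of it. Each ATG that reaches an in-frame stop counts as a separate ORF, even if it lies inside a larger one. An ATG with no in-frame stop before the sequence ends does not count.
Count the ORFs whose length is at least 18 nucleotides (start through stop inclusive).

Reverse complement (5'→3'): GGATGCTGTACTTTTGAGTGGTTGGGAATGAGGTTATTGGTTTGATGCTATCGA
Frame +1: TCG ATA GCA TCA AAC CAA TAA CCT CAT TCC CAA CCA CTC AAA AGT ACA GCA TCC — no ATG→stop ORF.
Frame +2: CGA TAG CAT CAA ACC AAT AAC CTC ATT CCC AAC CAC TCA AAA GTA CAG CAT — no ATG→stop ORF.
Frame +3: GAT AGC ATC AAA CCA ATA ACC TCA TTC CCA ACC ACT CAA AAG TAC AGC ATC — no ATG→stop ORF.
Frame -1: GGA TGC TGT ACT TTT GAG TGG TTG GGA ATG AGG TTA TTG GTT TGA TGC TAT CGA — ATG at 28, stop TGA at 43 → 18 nt.
Frame -2: GAT GCT GTA CTT TTG AGT GGT TGG GAA TGA GGT TAT TGG TTT GAT GCT ATC — no ATG→stop ORF.
Frame -3: ATG CTG TAC TTT TGA GTG GTT GGG AAT GAG GTT ATT GGT TTG ATG CTA TCG — ATG at 3, stop TGA at 15 → 15 nt.
ORFs ≥ 18 nucleotides: frame -1 28–45 (18 nucleotides). Count = 1.

1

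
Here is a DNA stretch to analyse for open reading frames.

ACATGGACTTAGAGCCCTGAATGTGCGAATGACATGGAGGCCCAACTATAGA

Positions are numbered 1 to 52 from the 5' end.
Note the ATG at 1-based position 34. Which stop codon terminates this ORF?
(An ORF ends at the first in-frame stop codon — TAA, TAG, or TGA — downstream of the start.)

Codons from position 34: ATG (34–36), GAG (37–39), GCC (40–42), CAA (43–45), CTA (46–48), TAG (49–51).
The first in-frame stop codon is TAG.

TAG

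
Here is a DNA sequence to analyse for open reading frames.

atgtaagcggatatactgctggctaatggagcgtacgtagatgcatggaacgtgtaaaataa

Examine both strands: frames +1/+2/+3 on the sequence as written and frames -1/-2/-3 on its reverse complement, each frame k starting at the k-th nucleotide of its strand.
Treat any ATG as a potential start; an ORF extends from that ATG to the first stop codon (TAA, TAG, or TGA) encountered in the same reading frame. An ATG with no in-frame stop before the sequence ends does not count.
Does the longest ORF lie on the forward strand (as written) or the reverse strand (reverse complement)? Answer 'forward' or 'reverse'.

Reverse complement (5'→3'): TTATTTTACACGTTCCATGCATCTACGTACGCTCCATTAGCCAGCAGTATATCCGCTTACAT
Frame +1: ATG TAA GCG GAT ATA CTG CTG GCT AAT GGA GCG TAC GTA GAT GCA TGG AAC GTG TAA AAT — ATG at 1, stop TAA at 4 → 6 nt.
Frame +2: TGT AAG CGG ATA TAC TGC TGG CTA ATG GAG CGT ACG TAG ATG CAT GGA ACG TGT AAA ATA — ATG at 26, stop TAG at 38 → 15 nt.
Frame +3: GTA AGC GGA TAT ACT GCT GGC TAA TGG AGC GTA CGT AGA TGC ATG GAA CGT GTA AAA TAA — ATG at 45, stop TAA at 60 → 18 nt.
Frame -1: TTA TTT TAC ACG TTC CAT GCA TCT ACG TAC GCT CCA TTA GCC AGC AGT ATA TCC GCT TAC — no ATG→stop ORF.
Frame -2: TAT TTT ACA CGT TCC ATG CAT CTA CGT ACG CTC CAT TAG CCA GCA GTA TAT CCG CTT ACA — ATG at 17, stop TAG at 38 → 24 nt.
Frame -3: ATT TTA CAC GTT CCA TGC ATC TAC GTA CGC TCC ATT AGC CAG CAG TAT ATC CGC TTA CAT — no ATG→stop ORF.
Forward-strand max 18 nt; reverse-strand max 24 nt. The reverse strand has the longer ORF.

reverse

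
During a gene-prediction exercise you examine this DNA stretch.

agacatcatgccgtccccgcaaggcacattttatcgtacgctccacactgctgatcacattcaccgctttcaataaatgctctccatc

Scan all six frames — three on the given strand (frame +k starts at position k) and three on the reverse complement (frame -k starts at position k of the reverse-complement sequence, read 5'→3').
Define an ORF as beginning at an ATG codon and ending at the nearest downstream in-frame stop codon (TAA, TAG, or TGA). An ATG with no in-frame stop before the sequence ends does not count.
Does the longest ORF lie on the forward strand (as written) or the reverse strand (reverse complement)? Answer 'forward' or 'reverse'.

Reverse complement (5'→3'): GATGGAGAGCATTTATTGAAAGCGGTGAATGTGATCAGCAGTGTGGAGCGTACGATAAAATGTGCCTTGCGGGGACGGCATGATGTCT
Frame +1: AGA CAT CAT GCC GTC CCC GCA AGG CAC ATT TTA TCG TAC GCT CCA CAC TGC TGA TCA CAT TCA CCG CTT TCA ATA AAT GCT CTC CAT — no ATG→stop ORF.
Frame +2: GAC ATC ATG CCG TCC CCG CAA GGC ACA TTT TAT CGT ACG CTC CAC ACT GCT GAT CAC ATT CAC CGC TTT CAA TAA ATG CTC TCC ATC — ATG at 8, stop TAA at 74 → 69 nt.
Frame +3: ACA TCA TGC CGT CCC CGC AAG GCA CAT TTT ATC GTA CGC TCC ACA CTG CTG ATC ACA TTC ACC GCT TTC AAT AAA TGC TCT CCA — no ATG→stop ORF.
Frame -1: GAT GGA GAG CAT TTA TTG AAA GCG GTG AAT GTG ATC AGC AGT GTG GAG CGT ACG ATA AAA TGT GCC TTG CGG GGA CGG CAT GAT GTC — no ATG→stop ORF.
Frame -2: ATG GAG AGC ATT TAT TGA AAG CGG TGA ATG TGA TCA GCA GTG TGG AGC GTA CGA TAA AAT GTG CCT TGC GGG GAC GGC ATG ATG TCT — ATG at 2, stop TGA at 17 → 18 nt; ATG at 29, stop TGA at 32 → 6 nt.
Frame -3: TGG AGA GCA TTT ATT GAA AGC GGT GAA TGT GAT CAG CAG TGT GGA GCG TAC GAT AAA ATG TGC CTT GCG GGG ACG GCA TGA TGT — ATG at 60, stop TGA at 81 → 24 nt.
Forward-strand max 69 nt; reverse-strand max 24 nt. The forward strand has the longer ORF.

forward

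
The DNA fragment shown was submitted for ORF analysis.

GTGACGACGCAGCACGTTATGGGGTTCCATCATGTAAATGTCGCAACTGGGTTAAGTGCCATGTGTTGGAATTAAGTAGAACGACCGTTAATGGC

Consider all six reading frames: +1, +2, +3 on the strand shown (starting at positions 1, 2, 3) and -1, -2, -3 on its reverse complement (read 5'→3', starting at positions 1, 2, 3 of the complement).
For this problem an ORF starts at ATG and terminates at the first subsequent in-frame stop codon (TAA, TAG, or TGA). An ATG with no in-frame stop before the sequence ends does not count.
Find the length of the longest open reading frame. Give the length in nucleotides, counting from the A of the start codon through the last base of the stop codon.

Reverse complement (5'→3'): GCCATTAACGGTCGTTCTACTTAATTCCAACACATGGCACTTAACCCAGTTGCGACATTTACATGATGGAACCCCATAACGTGCTGCGTCGTCAC
Frame +1: GTG ACG ACG CAG CAC GTT ATG GGG TTC CAT CAT GTA AAT GTC GCA ACT GGG TTA AGT GCC ATG TGT TGG AAT TAA GTA GAA CGA CCG TTA ATG — ATG at 19, stop TAA at 73 → 57 nt; ATG at 61, stop TAA at 73 → 15 nt.
Frame +2: TGA CGA CGC AGC ACG TTA TGG GGT TCC ATC ATG TAA ATG TCG CAA CTG GGT TAA GTG CCA TGT GTT GGA ATT AAG TAG AAC GAC CGT TAA TGG — ATG at 32, stop TAA at 35 → 6 nt; ATG at 38, stop TAA at 53 → 18 nt.
Frame +3: GAC GAC GCA GCA CGT TAT GGG GTT CCA TCA TGT AAA TGT CGC AAC TGG GTT AAG TGC CAT GTG TTG GAA TTA AGT AGA ACG ACC GTT AAT GGC — no ATG→stop ORF.
Frame -1: GCC ATT AAC GGT CGT TCT ACT TAA TTC CAA CAC ATG GCA CTT AAC CCA GTT GCG ACA TTT ACA TGA TGG AAC CCC ATA ACG TGC TGC GTC GTC — ATG at 34, stop TGA at 64 → 33 nt.
Frame -2: CCA TTA ACG GTC GTT CTA CTT AAT TCC AAC ACA TGG CAC TTA ACC CAG TTG CGA CAT TTA CAT GAT GGA ACC CCA TAA CGT GCT GCG TCG TCA — no ATG→stop ORF.
Frame -3: CAT TAA CGG TCG TTC TAC TTA ATT CCA ACA CAT GGC ACT TAA CCC AGT TGC GAC ATT TAC ATG ATG GAA CCC CAT AAC GTG CTG CGT CGT CAC — no ATG→stop ORF.
Longest: frame +1, positions 19–75, 57 nt = 19 codons = 18 aa. → 57 nucleotides.

57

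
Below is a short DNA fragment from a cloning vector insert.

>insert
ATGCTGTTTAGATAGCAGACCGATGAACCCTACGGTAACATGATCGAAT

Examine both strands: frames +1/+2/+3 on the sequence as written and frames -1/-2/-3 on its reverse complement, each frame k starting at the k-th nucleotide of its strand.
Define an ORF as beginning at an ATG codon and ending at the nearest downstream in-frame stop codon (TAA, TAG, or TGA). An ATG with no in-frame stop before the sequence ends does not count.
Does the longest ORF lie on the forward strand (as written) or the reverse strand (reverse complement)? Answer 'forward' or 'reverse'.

forward

Reverse complement (5'→3'): ATTCGATCATGTTACCGTAGGGTTCATCGGTCTGCTATCTAAACAGCAT
Frame +1: ATG CTG TTT AGA TAG CAG ACC GAT GAA CCC TAC GGT AAC ATG ATC GAA — ATG at 1, stop TAG at 13 → 15 nt.
Frame +2: TGC TGT TTA GAT AGC AGA CCG ATG AAC CCT ACG GTA ACA TGA TCG AAT — ATG at 23, stop TGA at 41 → 21 nt.
Frame +3: GCT GTT TAG ATA GCA GAC CGA TGA ACC CTA CGG TAA CAT GAT CGA — no ATG→stop ORF.
Frame -1: ATT CGA TCA TGT TAC CGT AGG GTT CAT CGG TCT GCT ATC TAA ACA GCA — no ATG→stop ORF.
Frame -2: TTC GAT CAT GTT ACC GTA GGG TTC ATC GGT CTG CTA TCT AAA CAG CAT — no ATG→stop ORF.
Frame -3: TCG ATC ATG TTA CCG TAG GGT TCA TCG GTC TGC TAT CTA AAC AGC — ATG at 9, stop TAG at 18 → 12 nt.
Forward-strand max 21 nt; reverse-strand max 12 nt. The forward strand has the longer ORF.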